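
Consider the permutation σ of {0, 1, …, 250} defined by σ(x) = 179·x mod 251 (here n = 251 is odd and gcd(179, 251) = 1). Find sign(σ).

Trace 156: π^k(156) = [156, 63, 233, 41, 60, 198, 51] for k=0..6.
Cycle lengths of π_179 on ℤ/251ℤ: [125, 125, 1]; 3 cycles in total.
3 cycles on 251: each ℓ→(−1)^(ℓ−1), product (−1)^248 = +1.
(179|251)_J = +1 (Zolotarev's lemma cross-check).

+1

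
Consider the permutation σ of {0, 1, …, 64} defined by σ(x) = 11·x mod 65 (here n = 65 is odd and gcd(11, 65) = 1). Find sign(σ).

Start at x=51: 51 → 41 → 61 → 21 → 36 → 6 → 1 → … (one orbit).
Decompose π into cycles: lengths [12, 12, 12, 12, 12, 1, 1, 1, 1, 1] (10 cycles, including the fixed point 0).
10 cycles on 65: each ℓ→(−1)^(ℓ−1), product (−1)^55 = -1.
(11|65)_J = -1 (Zolotarev's lemma cross-check).

-1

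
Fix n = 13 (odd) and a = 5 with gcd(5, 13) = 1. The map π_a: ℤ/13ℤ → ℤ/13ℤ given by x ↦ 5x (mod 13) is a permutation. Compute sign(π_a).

-1

Orbit of 12 under x↦5x: [12, 8, 1, 5]… (length divides ord_13(5)).
Decompose π into cycles: lengths [4, 4, 4, 1] (4 cycles, including the fixed point 0).
4 cycles on 13: each ℓ→(−1)^(ℓ−1), product (−1)^9 = -1.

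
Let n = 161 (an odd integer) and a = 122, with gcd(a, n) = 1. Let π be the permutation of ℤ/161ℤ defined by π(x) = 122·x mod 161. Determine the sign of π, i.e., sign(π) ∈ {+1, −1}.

Orbit of 25 under x↦122x: [25, 152, 29, 157, 156, 34, 123]… (length divides ord_161(122)).
Cycle type of π: 66×2 + 22 + 6 + 1; total 5 cycles.
n − c = 161 − 5 = 156; sign = (−1)^156 = +1.
Via Zolotarev, sign(π_{122}) = (122|161) = +1.

+1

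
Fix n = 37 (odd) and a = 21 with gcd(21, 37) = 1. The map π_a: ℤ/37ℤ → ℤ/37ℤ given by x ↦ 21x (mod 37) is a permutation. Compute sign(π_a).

+1

Orbit of 26 under x↦21x: [26, 28, 33, 27, 12, 30, 1]… (length divides ord_37(21)).
Cycle type of π: 18×2 + 1; total 3 cycles.
37 − 3 = 34 transpositions; sign(π) = (−1)^34 = +1.
Zolotarev: (21|37) = +1, matching the cycle-count sign.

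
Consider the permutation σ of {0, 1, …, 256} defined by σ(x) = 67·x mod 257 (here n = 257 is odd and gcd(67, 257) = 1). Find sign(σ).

+1

Trace 88: π^k(88) = [88, 242, 23, 256, 190, 137, 184] for k=0..6.
The orbit structure of x ↦ 67x mod 257: 5 orbits of sizes [64, 64, 64, 64, 1].
5 cycles on 257: each ℓ→(−1)^(ℓ−1), product (−1)^252 = +1.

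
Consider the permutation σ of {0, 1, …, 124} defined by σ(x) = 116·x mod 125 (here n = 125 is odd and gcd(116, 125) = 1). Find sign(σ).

+1

Orbit of 61 under x↦116x: [61, 76, 66, 31, 96, 11, 26]… (length divides ord_125(116)).
Cycle lengths of π_116 on ℤ/125ℤ: [25, 25, 25, 25, 5, 5, 5, 5, 1, 1, 1, 1, 1]; 13 cycles in total.
n − c = 125 − 13 = 112; sign = (−1)^112 = +1.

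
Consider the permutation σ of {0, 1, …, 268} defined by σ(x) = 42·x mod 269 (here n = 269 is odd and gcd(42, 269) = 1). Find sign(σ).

Trace 75: π^k(75) = [75, 191, 221, 136, 63, 225, 35] for k=0..6.
Cycle type of π: 268 + 1; total 2 cycles.
2 cycles on 269: each ℓ→(−1)^(ℓ−1), product (−1)^267 = -1.

-1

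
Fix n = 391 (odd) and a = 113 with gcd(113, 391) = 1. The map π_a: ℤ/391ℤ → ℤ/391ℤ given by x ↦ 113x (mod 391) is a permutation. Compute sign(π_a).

Trace 349: π^k(349) = [349, 337, 154, 198, 87, 56, 72] for k=0..6.
Cycle lengths of π_113 on ℤ/391ℤ: [176, 176, 22, 16, 1]; 5 cycles in total.
With 5 cycles on 391 points, sign = (−1)^{391−5} = +1.
The Jacobi symbol (113|391) = +1 (Zolotarev) agrees.

+1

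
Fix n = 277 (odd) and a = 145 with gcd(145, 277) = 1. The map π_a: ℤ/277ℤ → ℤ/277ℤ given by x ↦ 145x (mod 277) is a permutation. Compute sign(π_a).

-1

Orbit of 118 under x↦145x: [118, 213, 138, 66, 152, 157, 51]… (length divides ord_277(145)).
The orbit structure of x ↦ 145x mod 277: 4 orbits of sizes [92, 92, 92, 1].
Σ(ℓ_i−1) = 277−4 = 273; sign = (−1)^273 = -1.
Zolotarev: (145|277) = -1, matching the cycle-count sign.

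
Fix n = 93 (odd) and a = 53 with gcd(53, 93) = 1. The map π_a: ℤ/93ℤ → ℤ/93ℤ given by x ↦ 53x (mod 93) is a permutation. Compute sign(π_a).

Start at x=40: 40 → 74 → 16 → 11 → 25 → 23 → 10 → … (one orbit).
Cycle lengths of π_53 on ℤ/93ℤ: [30, 30, 30, 2, 1]; 5 cycles in total.
Σ(ℓ_i−1) = 93−5 = 88; sign = (−1)^88 = +1.
Via Zolotarev, sign(π_{53}) = (53|93) = +1.

+1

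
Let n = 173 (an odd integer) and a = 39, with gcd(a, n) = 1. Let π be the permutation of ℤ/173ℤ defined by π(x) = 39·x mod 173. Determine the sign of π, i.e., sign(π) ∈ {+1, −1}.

-1

Orbit of 2 under x↦39x: [2, 78, 101, 133, 170, 56, 108]… (length divides ord_173(39)).
The orbit structure of x ↦ 39x mod 173: 2 orbits of sizes [172, 1].
With 2 cycles on 173 points, sign = (−1)^{173−2} = -1.
Check: (39/173) = -1 by Zolotarev.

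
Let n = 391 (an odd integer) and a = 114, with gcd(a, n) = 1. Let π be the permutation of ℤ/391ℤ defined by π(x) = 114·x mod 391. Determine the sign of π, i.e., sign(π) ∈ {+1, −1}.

+1

Start at x=208: 208 → 252 → 185 → 367 → 1 → 114 → 93 → … (one orbit).
Decompose π into cycles: lengths [16, 16, 16, 16, 16, 16, 16, 16, 16, 16, 16, 16, 16, 16, 16, 16, 16, 16, 16, 16, 16, 16, 16, 2, 2, 2, 2, 2, 2, 2, 2, 2, 2, 2, 1] (35 cycles, including the fixed point 0).
35 cycles on 391: each ℓ→(−1)^(ℓ−1), product (−1)^356 = +1.
Via Zolotarev, sign(π_{114}) = (114|391) = +1.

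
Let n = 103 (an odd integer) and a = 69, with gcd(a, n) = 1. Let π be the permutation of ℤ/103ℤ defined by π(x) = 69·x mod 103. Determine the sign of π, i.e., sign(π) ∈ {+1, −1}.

Start at x=9: 9 → 3 → 1 → 69 → 23 → 42 → 14 → … (one orbit).
Cycle lengths of π_69 on ℤ/103ℤ: [34, 34, 34, 1]; 4 cycles in total.
With 4 cycles on 103 points, sign = (−1)^{103−4} = -1.
Zolotarev: (69|103) = -1, matching the cycle-count sign.

-1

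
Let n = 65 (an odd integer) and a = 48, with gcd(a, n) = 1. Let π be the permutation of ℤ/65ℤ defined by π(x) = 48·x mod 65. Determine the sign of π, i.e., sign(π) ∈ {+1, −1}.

Start at x=22: 22 → 16 → 53 → 9 → 42 → 1 → 48 → … (one orbit).
π_48 has 10 disjoint cycles with lengths [12, 12, 12, 12, 4, 3, 3, 3, 3, 1] on {0,…,64}.
sign(π) = (−1)^{n − #cycles} = (−1)^{65−10} = (−1)^55 = -1.

-1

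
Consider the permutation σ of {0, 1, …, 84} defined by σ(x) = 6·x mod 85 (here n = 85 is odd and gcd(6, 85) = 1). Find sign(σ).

-1

Start at x=46: 46 → 21 → 41 → 76 → 31 → 16 → 11 → … (one orbit).
Decompose π into cycles: lengths [16, 16, 16, 16, 16, 1, 1, 1, 1, 1] (10 cycles, including the fixed point 0).
10 cycles on 85: each ℓ→(−1)^(ℓ−1), product (−1)^75 = -1.
Check: (6/85) = -1 by Zolotarev.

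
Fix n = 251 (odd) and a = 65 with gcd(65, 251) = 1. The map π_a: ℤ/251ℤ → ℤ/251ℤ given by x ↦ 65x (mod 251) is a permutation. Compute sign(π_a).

+1

Start at x=1: 1 → 65 → 209 → 31 → 7 → 204 → 208 → … (one orbit).
The orbit structure of x ↦ 65x mod 251: 3 orbits of sizes [125, 125, 1].
Σ(ℓ_i−1) = 251−3 = 248; sign = (−1)^248 = +1.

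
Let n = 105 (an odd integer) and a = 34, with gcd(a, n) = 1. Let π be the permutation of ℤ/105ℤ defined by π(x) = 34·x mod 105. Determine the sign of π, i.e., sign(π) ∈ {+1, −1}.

-1

Orbit of 1 under x↦34x: [1, 34]… (length divides ord_105(34)).
Decompose π into cycles: lengths [2, 2, 2, 2, 2, 2, 2, 2, 2, 2, 2, 2, 2, 2, 2, 2, 2, 2, 2, 2, 2, 2, 2, 2, 2, 2, 2, 2, 2, 2, 2, 2, 2, 2, 2, 2, 2, 2, 2, 2, 2, 2, 2, 2, 2, 2, 2, 2, 2, 2, 2, 1, 1, 1] (54 cycles, including the fixed point 0).
sign(π) = (−1)^{n − #cycles} = (−1)^{105−54} = (−1)^51 = -1.
(34|105)_J = -1 (Zolotarev's lemma cross-check).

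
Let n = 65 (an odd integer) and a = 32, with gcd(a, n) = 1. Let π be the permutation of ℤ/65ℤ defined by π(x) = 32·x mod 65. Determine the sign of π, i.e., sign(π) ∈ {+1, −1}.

Start at x=33: 33 → 16 → 57 → 4 → 63 → 1 → 32 → … (one orbit).
π_32 has 7 disjoint cycles with lengths [12, 12, 12, 12, 12, 4, 1] on {0,…,64}.
65 − 7 = 58 transpositions; sign(π) = (−1)^58 = +1.

+1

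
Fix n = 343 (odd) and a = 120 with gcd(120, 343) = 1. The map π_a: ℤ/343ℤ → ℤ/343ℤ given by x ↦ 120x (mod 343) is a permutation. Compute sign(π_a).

+1

Trace 8: π^k(8) = [8, 274, 295, 71, 288, 260, 330] for k=0..6.
19 cycles of lengths [49, 49, 49, 49, 49, 49, 7, 7, 7, 7, 7, 7, 1, 1, 1, 1, 1, 1, 1].
Σ(ℓ_i−1) = 343−19 = 324; sign = (−1)^324 = +1.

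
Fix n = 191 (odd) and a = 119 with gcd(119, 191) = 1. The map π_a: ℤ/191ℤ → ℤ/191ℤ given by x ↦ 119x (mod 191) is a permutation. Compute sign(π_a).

Orbit of 65 under x↦119x: [65, 95, 36, 82, 17, 113, 77]… (length divides ord_191(119)).
The orbit structure of x ↦ 119x mod 191: 2 orbits of sizes [190, 1].
sign(π) = (−1)^{n − #cycles} = (−1)^{191−2} = (−1)^189 = -1.

-1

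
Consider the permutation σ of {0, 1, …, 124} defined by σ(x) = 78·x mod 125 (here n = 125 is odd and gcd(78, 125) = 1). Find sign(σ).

-1

Start at x=16: 16 → 123 → 94 → 82 → 21 → 13 → 14 → … (one orbit).
Cycle lengths of π_78 on ℤ/125ℤ: [100, 20, 4, 1]; 4 cycles in total.
sign(π) = (−1)^{n − #cycles} = (−1)^{125−4} = (−1)^121 = -1.
Check: (78/125) = -1 by Zolotarev.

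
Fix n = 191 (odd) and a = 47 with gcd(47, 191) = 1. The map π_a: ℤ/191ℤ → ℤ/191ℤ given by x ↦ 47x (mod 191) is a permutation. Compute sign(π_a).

Start at x=2: 2 → 94 → 25 → 29 → 26 → 76 → 134 → … (one orbit).
Cycle type of π: 190 + 1; total 2 cycles.
191 − 2 = 189 transpositions; sign(π) = (−1)^189 = -1.
The Jacobi symbol (47|191) = -1 (Zolotarev) agrees.

-1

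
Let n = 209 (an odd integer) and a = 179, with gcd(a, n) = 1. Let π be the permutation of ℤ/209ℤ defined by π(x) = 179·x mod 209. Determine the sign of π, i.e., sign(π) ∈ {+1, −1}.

-1

Start at x=20: 20 → 27 → 26 → 56 → 201 → 31 → 115 → … (one orbit).
12 cycles of lengths [30, 30, 30, 30, 30, 30, 6, 6, 6, 5, 5, 1].
With 12 cycles on 209 points, sign = (−1)^{209−12} = -1.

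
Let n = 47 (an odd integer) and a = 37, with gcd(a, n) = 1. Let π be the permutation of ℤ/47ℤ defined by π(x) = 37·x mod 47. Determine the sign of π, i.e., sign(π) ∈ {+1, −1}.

+1

Trace 1: π^k(1) = [1, 37, 6, 34, 36, 16, 28] for k=0..6.
Cycle type of π: 23×2 + 1; total 3 cycles.
47 − 3 = 44 transpositions; sign(π) = (−1)^44 = +1.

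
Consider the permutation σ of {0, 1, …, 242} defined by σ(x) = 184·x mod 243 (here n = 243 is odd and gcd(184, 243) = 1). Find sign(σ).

+1

Orbit of 100 under x↦184x: [100, 175, 124, 217, 76, 133, 172]… (length divides ord_243(184)).
π_184 has 11 disjoint cycles with lengths [81, 81, 27, 27, 9, 9, 3, 3, 1, 1, 1] on {0,…,242}.
11 cycles on 243: each ℓ→(−1)^(ℓ−1), product (−1)^232 = +1.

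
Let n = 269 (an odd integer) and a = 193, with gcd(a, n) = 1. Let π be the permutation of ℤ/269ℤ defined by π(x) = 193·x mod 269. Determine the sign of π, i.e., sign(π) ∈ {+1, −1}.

Start at x=107: 107 → 207 → 139 → 196 → 168 → 144 → 85 → … (one orbit).
Cycle type of π: 268 + 1; total 2 cycles.
sign(π) = (−1)^{n − #cycles} = (−1)^{269−2} = (−1)^267 = -1.

-1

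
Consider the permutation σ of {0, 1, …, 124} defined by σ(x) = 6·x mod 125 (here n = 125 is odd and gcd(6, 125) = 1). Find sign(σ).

+1

Start at x=106: 106 → 11 → 66 → 21 → 1 → 6 → 36 → … (one orbit).
Cycle type of π: 25×4 + 5×4 + 1×5; total 13 cycles.
125 − 13 = 112 transpositions; sign(π) = (−1)^112 = +1.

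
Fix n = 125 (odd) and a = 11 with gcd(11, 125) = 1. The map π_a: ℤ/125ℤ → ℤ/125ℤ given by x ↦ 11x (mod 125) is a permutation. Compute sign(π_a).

Orbit of 116 under x↦11x: [116, 26, 36, 21, 106, 41, 76]… (length divides ord_125(11)).
Cycle lengths of π_11 on ℤ/125ℤ: [25, 25, 25, 25, 5, 5, 5, 5, 1, 1, 1, 1, 1]; 13 cycles in total.
n − c = 125 − 13 = 112; sign = (−1)^112 = +1.

+1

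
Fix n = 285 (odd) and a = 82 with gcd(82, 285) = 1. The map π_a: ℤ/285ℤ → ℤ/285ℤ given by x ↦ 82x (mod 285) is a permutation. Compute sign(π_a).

-1

Start at x=172: 172 → 139 → 283 → 121 → 232 → 214 → 163 → … (one orbit).
The orbit structure of x ↦ 82x mod 285: 18 orbits of sizes [36, 36, 36, 36, 36, 36, 9, 9, 9, 9, 9, 9, 4, 4, 4, 1, 1, 1].
18 cycles on 285: each ℓ→(−1)^(ℓ−1), product (−1)^267 = -1.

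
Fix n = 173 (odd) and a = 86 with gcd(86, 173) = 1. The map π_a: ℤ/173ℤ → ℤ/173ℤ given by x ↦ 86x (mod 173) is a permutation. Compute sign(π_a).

-1

Orbit of 51 under x↦86x: [51, 61, 56, 145, 14, 166, 90]… (length divides ord_173(86)).
Decompose π into cycles: lengths [172, 1] (2 cycles, including the fixed point 0).
2 cycles on 173: each ℓ→(−1)^(ℓ−1), product (−1)^171 = -1.
The Jacobi symbol (86|173) = -1 (Zolotarev) agrees.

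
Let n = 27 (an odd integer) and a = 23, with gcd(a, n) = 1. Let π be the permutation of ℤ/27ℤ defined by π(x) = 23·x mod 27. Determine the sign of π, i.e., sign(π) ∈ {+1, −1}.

Orbit of 17 under x↦23x: [17, 13, 2, 19, 5, 7, 26]… (length divides ord_27(23)).
π_23 has 4 disjoint cycles with lengths [18, 6, 2, 1] on {0,…,26}.
Σ(ℓ_i−1) = 27−4 = 23; sign = (−1)^23 = -1.

-1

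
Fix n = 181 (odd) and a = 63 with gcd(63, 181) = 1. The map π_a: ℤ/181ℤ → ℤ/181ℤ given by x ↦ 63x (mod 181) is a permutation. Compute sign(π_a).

Start at x=22: 22 → 119 → 76 → 82 → 98 → 20 → 174 → … (one orbit).
π_63 has 2 disjoint cycles with lengths [180, 1] on {0,…,180}.
Σ(ℓ_i−1) = 181−2 = 179; sign = (−1)^179 = -1.
(63|181)_J = -1 (Zolotarev's lemma cross-check).

-1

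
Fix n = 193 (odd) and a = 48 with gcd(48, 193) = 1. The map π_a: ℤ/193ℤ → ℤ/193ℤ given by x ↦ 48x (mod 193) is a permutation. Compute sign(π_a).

+1

Trace 177: π^k(177) = [177, 4, 192, 145, 12, 190, 49] for k=0..6.
Cycle lengths of π_48 on ℤ/193ℤ: [48, 48, 48, 48, 1]; 5 cycles in total.
5 cycles on 193: each ℓ→(−1)^(ℓ−1), product (−1)^188 = +1.
Check: (48/193) = +1 by Zolotarev.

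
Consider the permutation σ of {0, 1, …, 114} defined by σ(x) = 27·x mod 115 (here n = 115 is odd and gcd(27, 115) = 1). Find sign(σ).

Trace 32: π^k(32) = [32, 59, 98, 1, 27, 39, 18] for k=0..6.
The orbit structure of x ↦ 27x mod 115: 6 orbits of sizes [44, 44, 11, 11, 4, 1].
With 6 cycles on 115 points, sign = (−1)^{115−6} = -1.
The Jacobi symbol (27|115) = -1 (Zolotarev) agrees.

-1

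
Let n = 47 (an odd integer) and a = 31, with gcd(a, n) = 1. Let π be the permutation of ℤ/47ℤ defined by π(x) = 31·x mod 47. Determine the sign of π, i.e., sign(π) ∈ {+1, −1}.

Trace 33: π^k(33) = [33, 36, 35, 4, 30, 37, 19] for k=0..6.
π_31 has 2 disjoint cycles with lengths [46, 1] on {0,…,46}.
sign(π) = (−1)^{n − #cycles} = (−1)^{47−2} = (−1)^45 = -1.

-1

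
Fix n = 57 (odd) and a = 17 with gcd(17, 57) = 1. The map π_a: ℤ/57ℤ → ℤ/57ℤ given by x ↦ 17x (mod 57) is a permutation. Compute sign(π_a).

Orbit of 17 under x↦17x: [17, 4, 11, 16, 44, 7, 5]… (length divides ord_57(17)).
Cycle lengths of π_17 on ℤ/57ℤ: [18, 18, 9, 9, 2, 1]; 6 cycles in total.
57 − 6 = 51 transpositions; sign(π) = (−1)^51 = -1.
The Jacobi symbol (17|57) = -1 (Zolotarev) agrees.

-1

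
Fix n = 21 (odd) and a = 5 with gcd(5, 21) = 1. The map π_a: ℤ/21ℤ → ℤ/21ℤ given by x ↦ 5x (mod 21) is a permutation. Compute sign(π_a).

+1

Orbit of 1 under x↦5x: [1, 5, 4, 20, 16, 17]… (length divides ord_21(5)).
Decompose π into cycles: lengths [6, 6, 6, 2, 1] (5 cycles, including the fixed point 0).
n − c = 21 − 5 = 16; sign = (−1)^16 = +1.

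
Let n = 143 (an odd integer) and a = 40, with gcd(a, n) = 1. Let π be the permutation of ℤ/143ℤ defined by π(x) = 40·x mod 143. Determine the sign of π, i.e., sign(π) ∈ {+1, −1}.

-1

Orbit of 92 under x↦40x: [92, 105, 53, 118, 1, 40, 27]… (length divides ord_143(40)).
Cycle type of π: 10×13 + 1×13; total 26 cycles.
Σ(ℓ_i−1) = 143−26 = 117; sign = (−1)^117 = -1.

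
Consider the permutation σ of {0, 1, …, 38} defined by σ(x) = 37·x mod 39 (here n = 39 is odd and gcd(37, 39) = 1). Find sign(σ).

-1

Orbit of 34 under x↦37x: [34, 10, 19, 1, 37, 4, 31]… (length divides ord_39(37)).
6 cycles of lengths [12, 12, 12, 1, 1, 1].
39 − 6 = 33 transpositions; sign(π) = (−1)^33 = -1.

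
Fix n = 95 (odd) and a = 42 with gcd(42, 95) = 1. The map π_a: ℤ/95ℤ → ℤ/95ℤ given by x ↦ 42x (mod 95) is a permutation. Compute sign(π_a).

Orbit of 43 under x↦42x: [43, 1, 42, 54, 83, 66, 17]… (length divides ord_95(42)).
6 cycles of lengths [36, 36, 9, 9, 4, 1].
sign(π) = (−1)^{n − #cycles} = (−1)^{95−6} = (−1)^89 = -1.
The Jacobi symbol (42|95) = -1 (Zolotarev) agrees.

-1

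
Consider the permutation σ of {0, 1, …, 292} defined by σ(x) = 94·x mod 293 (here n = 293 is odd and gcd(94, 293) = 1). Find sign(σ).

Orbit of 33 under x↦94x: [33, 172, 53, 1, 94, 46, 222]… (length divides ord_293(94)).
The orbit structure of x ↦ 94x mod 293: 5 orbits of sizes [73, 73, 73, 73, 1].
5 cycles on 293: each ℓ→(−1)^(ℓ−1), product (−1)^288 = +1.
Check: (94/293) = +1 by Zolotarev.

+1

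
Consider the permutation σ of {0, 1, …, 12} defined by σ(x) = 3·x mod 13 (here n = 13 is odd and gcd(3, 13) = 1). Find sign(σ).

Orbit of 3 under x↦3x: [3, 9, 1]… (length divides ord_13(3)).
Cycle lengths of π_3 on ℤ/13ℤ: [3, 3, 3, 3, 1]; 5 cycles in total.
n − c = 13 − 5 = 8; sign = (−1)^8 = +1.
The Jacobi symbol (3|13) = +1 (Zolotarev) agrees.

+1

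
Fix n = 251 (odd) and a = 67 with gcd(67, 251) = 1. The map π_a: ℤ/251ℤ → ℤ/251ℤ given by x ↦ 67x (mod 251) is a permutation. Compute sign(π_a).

+1

Start at x=74: 74 → 189 → 113 → 41 → 237 → 66 → 155 → … (one orbit).
Decompose π into cycles: lengths [125, 125, 1] (3 cycles, including the fixed point 0).
With 3 cycles on 251 points, sign = (−1)^{251−3} = +1.
(67|251)_J = +1 (Zolotarev's lemma cross-check).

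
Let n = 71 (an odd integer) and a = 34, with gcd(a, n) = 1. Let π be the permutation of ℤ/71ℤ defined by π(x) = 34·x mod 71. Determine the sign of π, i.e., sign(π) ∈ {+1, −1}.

Trace 30: π^k(30) = [30, 26, 32, 23, 1, 34, 20] for k=0..6.
Decompose π into cycles: lengths [14, 14, 14, 14, 14, 1] (6 cycles, including the fixed point 0).
With 6 cycles on 71 points, sign = (−1)^{71−6} = -1.
Check: (34/71) = -1 by Zolotarev.

-1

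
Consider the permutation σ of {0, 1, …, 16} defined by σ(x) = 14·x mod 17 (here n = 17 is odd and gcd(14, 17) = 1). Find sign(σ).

Trace 15: π^k(15) = [15, 6, 16, 3, 8, 10, 4] for k=0..6.
The orbit structure of x ↦ 14x mod 17: 2 orbits of sizes [16, 1].
With 2 cycles on 17 points, sign = (−1)^{17−2} = -1.
Via Zolotarev, sign(π_{14}) = (14|17) = -1.

-1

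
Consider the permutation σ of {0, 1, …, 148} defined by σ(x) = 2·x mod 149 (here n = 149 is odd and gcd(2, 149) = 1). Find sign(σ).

Start at x=73: 73 → 146 → 143 → 137 → 125 → 101 → 53 → … (one orbit).
Decompose π into cycles: lengths [148, 1] (2 cycles, including the fixed point 0).
With 2 cycles on 149 points, sign = (−1)^{149−2} = -1.
Check: (2/149) = -1 by Zolotarev.

-1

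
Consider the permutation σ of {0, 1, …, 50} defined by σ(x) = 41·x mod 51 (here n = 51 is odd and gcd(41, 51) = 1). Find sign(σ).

Orbit of 5 under x↦41x: [5, 1, 41, 49, 20, 4, 11]… (length divides ord_51(41)).
Cycle lengths of π_41 on ℤ/51ℤ: [16, 16, 16, 2, 1]; 5 cycles in total.
Σ(ℓ_i−1) = 51−5 = 46; sign = (−1)^46 = +1.
Zolotarev: (41|51) = +1, matching the cycle-count sign.

+1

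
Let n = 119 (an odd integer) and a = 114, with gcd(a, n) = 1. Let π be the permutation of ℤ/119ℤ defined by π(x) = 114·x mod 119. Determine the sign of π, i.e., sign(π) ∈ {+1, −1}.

-1

Trace 32: π^k(32) = [32, 78, 86, 46, 8, 79, 81] for k=0..6.
6 cycles of lengths [48, 48, 16, 3, 3, 1].
sign(π) = (−1)^{n − #cycles} = (−1)^{119−6} = (−1)^113 = -1.
Zolotarev: (114|119) = -1, matching the cycle-count sign.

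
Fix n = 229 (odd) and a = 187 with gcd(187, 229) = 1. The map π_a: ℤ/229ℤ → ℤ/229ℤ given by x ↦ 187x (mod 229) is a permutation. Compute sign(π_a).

Orbit of 57 under x↦187x: [57, 125, 17, 202, 218, 4, 61]… (length divides ord_229(187)).
The orbit structure of x ↦ 187x mod 229: 7 orbits of sizes [38, 38, 38, 38, 38, 38, 1].
229 − 7 = 222 transpositions; sign(π) = (−1)^222 = +1.
Check: (187/229) = +1 by Zolotarev.

+1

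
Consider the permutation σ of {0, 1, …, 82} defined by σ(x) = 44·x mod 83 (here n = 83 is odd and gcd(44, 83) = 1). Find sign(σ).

Start at x=49: 49 → 81 → 78 → 29 → 31 → 36 → 7 → … (one orbit).
Decompose π into cycles: lengths [41, 41, 1] (3 cycles, including the fixed point 0).
n − c = 83 − 3 = 80; sign = (−1)^80 = +1.

+1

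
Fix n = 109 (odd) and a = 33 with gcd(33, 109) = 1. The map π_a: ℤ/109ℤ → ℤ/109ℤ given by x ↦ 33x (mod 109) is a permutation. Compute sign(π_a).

-1

Trace 1: π^k(1) = [1, 33, 108, 76] for k=0..3.
Decompose π into cycles: lengths [4, 4, 4, 4, 4, 4, 4, 4, 4, 4, 4, 4, 4, 4, 4, 4, 4, 4, 4, 4, 4, 4, 4, 4, 4, 4, 4, 1] (28 cycles, including the fixed point 0).
n − c = 109 − 28 = 81; sign = (−1)^81 = -1.
Check: (33/109) = -1 by Zolotarev.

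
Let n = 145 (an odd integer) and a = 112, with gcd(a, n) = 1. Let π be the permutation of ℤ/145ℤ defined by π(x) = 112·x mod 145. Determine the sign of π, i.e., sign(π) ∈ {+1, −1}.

Start at x=107: 107 → 94 → 88 → 141 → 132 → 139 → 53 → … (one orbit).
Cycle type of π: 28×4 + 7×4 + 4 + 1; total 10 cycles.
sign(π) = (−1)^{n − #cycles} = (−1)^{145−10} = (−1)^135 = -1.

-1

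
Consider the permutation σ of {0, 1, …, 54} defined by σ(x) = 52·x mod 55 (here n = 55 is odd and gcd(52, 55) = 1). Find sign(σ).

+1

Orbit of 32 under x↦52x: [32, 14, 13, 16, 7, 34, 8]… (length divides ord_55(52)).
Cycle type of π: 20×2 + 10 + 4 + 1; total 5 cycles.
n − c = 55 − 5 = 50; sign = (−1)^50 = +1.
Check: (52/55) = +1 by Zolotarev.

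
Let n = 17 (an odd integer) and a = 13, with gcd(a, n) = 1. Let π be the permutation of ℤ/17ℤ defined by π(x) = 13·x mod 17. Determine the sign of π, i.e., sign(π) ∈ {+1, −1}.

+1

Trace 1: π^k(1) = [1, 13, 16, 4] for k=0..3.
The orbit structure of x ↦ 13x mod 17: 5 orbits of sizes [4, 4, 4, 4, 1].
With 5 cycles on 17 points, sign = (−1)^{17−5} = +1.
Check: (13/17) = +1 by Zolotarev.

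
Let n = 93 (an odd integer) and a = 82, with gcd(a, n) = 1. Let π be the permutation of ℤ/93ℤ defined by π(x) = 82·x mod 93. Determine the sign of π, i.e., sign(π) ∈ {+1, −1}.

+1

Trace 10: π^k(10) = [10, 76, 1, 82, 28, 64, 40] for k=0..6.
Cycle lengths of π_82 on ℤ/93ℤ: [15, 15, 15, 15, 15, 15, 1, 1, 1]; 9 cycles in total.
9 cycles on 93: each ℓ→(−1)^(ℓ−1), product (−1)^84 = +1.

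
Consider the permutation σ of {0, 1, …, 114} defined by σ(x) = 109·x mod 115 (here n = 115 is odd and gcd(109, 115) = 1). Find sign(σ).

-1

Trace 1: π^k(1) = [1, 109, 36, 14, 31, 44, 81] for k=0..6.
8 cycles of lengths [22, 22, 22, 22, 22, 2, 2, 1].
115 − 8 = 107 transpositions; sign(π) = (−1)^107 = -1.
(109|115)_J = -1 (Zolotarev's lemma cross-check).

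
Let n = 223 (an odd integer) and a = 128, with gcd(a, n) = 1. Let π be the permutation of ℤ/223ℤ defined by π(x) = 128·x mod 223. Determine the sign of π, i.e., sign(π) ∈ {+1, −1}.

Start at x=30: 30 → 49 → 28 → 16 → 41 → 119 → 68 → … (one orbit).
Cycle lengths of π_128 on ℤ/223ℤ: [37, 37, 37, 37, 37, 37, 1]; 7 cycles in total.
7 cycles on 223: each ℓ→(−1)^(ℓ−1), product (−1)^216 = +1.
The Jacobi symbol (128|223) = +1 (Zolotarev) agrees.

+1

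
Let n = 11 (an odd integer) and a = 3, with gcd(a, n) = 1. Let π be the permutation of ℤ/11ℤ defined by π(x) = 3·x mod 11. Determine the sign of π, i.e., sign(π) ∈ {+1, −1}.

Trace 9: π^k(9) = [9, 5, 4, 1, 3] for k=0..4.
The orbit structure of x ↦ 3x mod 11: 3 orbits of sizes [5, 5, 1].
sign(π) = (−1)^{n − #cycles} = (−1)^{11−3} = (−1)^8 = +1.
Via Zolotarev, sign(π_{3}) = (3|11) = +1.

+1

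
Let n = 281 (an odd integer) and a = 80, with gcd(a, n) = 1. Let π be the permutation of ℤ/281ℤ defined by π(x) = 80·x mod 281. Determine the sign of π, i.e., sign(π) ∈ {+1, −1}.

+1

Start at x=29: 29 → 72 → 140 → 241 → 172 → 272 → 123 → … (one orbit).
π_80 has 3 disjoint cycles with lengths [140, 140, 1] on {0,…,280}.
Σ(ℓ_i−1) = 281−3 = 278; sign = (−1)^278 = +1.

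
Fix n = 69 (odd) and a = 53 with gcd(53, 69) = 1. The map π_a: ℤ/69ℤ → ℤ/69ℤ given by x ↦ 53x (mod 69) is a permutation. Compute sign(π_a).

Orbit of 64 under x↦53x: [64, 11, 31, 56, 1, 53, 49]… (length divides ord_69(53)).
5 cycles of lengths [22, 22, 22, 2, 1].
n − c = 69 − 5 = 64; sign = (−1)^64 = +1.
Zolotarev: (53|69) = +1, matching the cycle-count sign.

+1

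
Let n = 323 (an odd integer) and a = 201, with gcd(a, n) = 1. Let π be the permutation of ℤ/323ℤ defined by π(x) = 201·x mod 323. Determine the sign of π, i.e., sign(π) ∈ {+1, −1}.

Trace 201: π^k(201) = [201, 26, 58, 30, 216, 134, 125] for k=0..6.
14 cycles of lengths [48, 48, 48, 48, 48, 48, 16, 3, 3, 3, 3, 3, 3, 1].
n − c = 323 − 14 = 309; sign = (−1)^309 = -1.
The Jacobi symbol (201|323) = -1 (Zolotarev) agrees.

-1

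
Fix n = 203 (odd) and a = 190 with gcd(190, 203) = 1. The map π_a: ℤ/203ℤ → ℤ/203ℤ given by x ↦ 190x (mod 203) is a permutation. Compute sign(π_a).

+1

Start at x=1: 1 → 190 → 169 → 36 → 141 → 197 → 78 → 1 (one orbit).
The orbit structure of x ↦ 190x mod 203: 35 orbits of sizes [7, 7, 7, 7, 7, 7, 7, 7, 7, 7, 7, 7, 7, 7, 7, 7, 7, 7, 7, 7, 7, 7, 7, 7, 7, 7, 7, 7, 1, 1, 1, 1, 1, 1, 1].
35 cycles on 203: each ℓ→(−1)^(ℓ−1), product (−1)^168 = +1.
Zolotarev: (190|203) = +1, matching the cycle-count sign.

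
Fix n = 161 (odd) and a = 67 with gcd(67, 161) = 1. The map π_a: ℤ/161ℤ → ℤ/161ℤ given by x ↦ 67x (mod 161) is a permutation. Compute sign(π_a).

Orbit of 100 under x↦67x: [100, 99, 32, 51, 36, 158, 121]… (length divides ord_161(67)).
The orbit structure of x ↦ 67x mod 161: 6 orbits of sizes [66, 66, 22, 3, 3, 1].
sign(π) = (−1)^{n − #cycles} = (−1)^{161−6} = (−1)^155 = -1.
Via Zolotarev, sign(π_{67}) = (67|161) = -1.

-1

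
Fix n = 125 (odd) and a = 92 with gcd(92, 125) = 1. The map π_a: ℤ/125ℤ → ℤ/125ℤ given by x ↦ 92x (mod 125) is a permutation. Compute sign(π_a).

-1

Start at x=33: 33 → 36 → 62 → 79 → 18 → 31 → 102 → … (one orbit).
4 cycles of lengths [100, 20, 4, 1].
Σ(ℓ_i−1) = 125−4 = 121; sign = (−1)^121 = -1.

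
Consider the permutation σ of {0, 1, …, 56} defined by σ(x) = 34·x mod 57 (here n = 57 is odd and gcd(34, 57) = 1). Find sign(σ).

Start at x=46: 46 → 25 → 52 → 1 → 34 → 16 → 31 → … (one orbit).
The orbit structure of x ↦ 34x mod 57: 6 orbits of sizes [18, 18, 18, 1, 1, 1].
6 cycles on 57: each ℓ→(−1)^(ℓ−1), product (−1)^51 = -1.
(34|57)_J = -1 (Zolotarev's lemma cross-check).

-1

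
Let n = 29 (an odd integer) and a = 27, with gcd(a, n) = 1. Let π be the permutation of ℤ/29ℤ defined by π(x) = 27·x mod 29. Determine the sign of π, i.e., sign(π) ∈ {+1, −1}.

-1

Trace 7: π^k(7) = [7, 15, 28, 2, 25, 8, 13] for k=0..6.
Cycle lengths of π_27 on ℤ/29ℤ: [28, 1]; 2 cycles in total.
With 2 cycles on 29 points, sign = (−1)^{29−2} = -1.
(27|29)_J = -1 (Zolotarev's lemma cross-check).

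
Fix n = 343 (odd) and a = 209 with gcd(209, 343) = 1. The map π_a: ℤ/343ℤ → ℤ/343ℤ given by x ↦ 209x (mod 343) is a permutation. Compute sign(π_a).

-1

Trace 139: π^k(139) = [139, 239, 216, 211, 195, 281, 76] for k=0..6.
Cycle lengths of π_209 on ℤ/343ℤ: [98, 98, 98, 14, 14, 14, 2, 2, 2, 1]; 10 cycles in total.
sign(π) = (−1)^{n − #cycles} = (−1)^{343−10} = (−1)^333 = -1.
Check: (209/343) = -1 by Zolotarev.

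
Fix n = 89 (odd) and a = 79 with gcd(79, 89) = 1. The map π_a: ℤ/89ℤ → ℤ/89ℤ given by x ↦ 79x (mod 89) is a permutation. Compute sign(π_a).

Start at x=81: 81 → 80 → 1 → 79 → 11 → 68 → 32 → … (one orbit).
Cycle type of π: 44×2 + 1; total 3 cycles.
Σ(ℓ_i−1) = 89−3 = 86; sign = (−1)^86 = +1.
Zolotarev: (79|89) = +1, matching the cycle-count sign.

+1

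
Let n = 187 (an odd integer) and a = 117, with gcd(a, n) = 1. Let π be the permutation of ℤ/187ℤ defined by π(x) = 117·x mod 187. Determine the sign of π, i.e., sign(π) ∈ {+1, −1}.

Start at x=8: 8 → 1 → 117 → 38 → 145 → 135 → 87 → … (one orbit).
π_117 has 8 disjoint cycles with lengths [40, 40, 40, 40, 10, 8, 8, 1] on {0,…,186}.
8 cycles on 187: each ℓ→(−1)^(ℓ−1), product (−1)^179 = -1.
Zolotarev: (117|187) = -1, matching the cycle-count sign.

-1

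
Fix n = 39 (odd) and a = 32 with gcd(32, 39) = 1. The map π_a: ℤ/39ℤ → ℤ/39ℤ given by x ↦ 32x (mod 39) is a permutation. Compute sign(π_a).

Trace 25: π^k(25) = [25, 20, 16, 5, 4, 11, 1] for k=0..6.
The orbit structure of x ↦ 32x mod 39: 5 orbits of sizes [12, 12, 12, 2, 1].
Σ(ℓ_i−1) = 39−5 = 34; sign = (−1)^34 = +1.
Zolotarev: (32|39) = +1, matching the cycle-count sign.

+1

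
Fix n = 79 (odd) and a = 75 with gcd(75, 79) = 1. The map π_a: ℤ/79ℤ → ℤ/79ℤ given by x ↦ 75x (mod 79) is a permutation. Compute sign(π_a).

-1

Start at x=31: 31 → 34 → 22 → 70 → 36 → 14 → 23 → … (one orbit).
Cycle type of π: 78 + 1; total 2 cycles.
Σ(ℓ_i−1) = 79−2 = 77; sign = (−1)^77 = -1.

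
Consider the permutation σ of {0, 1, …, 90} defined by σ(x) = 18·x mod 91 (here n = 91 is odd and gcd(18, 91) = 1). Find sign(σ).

Start at x=44: 44 → 64 → 60 → 79 → 57 → 25 → 86 → … (one orbit).
Cycle type of π: 12×6 + 4×3 + 3×2 + 1; total 12 cycles.
12 cycles on 91: each ℓ→(−1)^(ℓ−1), product (−1)^79 = -1.

-1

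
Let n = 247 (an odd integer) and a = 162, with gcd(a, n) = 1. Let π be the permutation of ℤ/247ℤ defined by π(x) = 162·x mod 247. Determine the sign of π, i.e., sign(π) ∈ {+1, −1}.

+1

Trace 139: π^k(139) = [139, 41, 220, 72, 55, 18, 199] for k=0..6.
Decompose π into cycles: lengths [36, 36, 36, 36, 36, 36, 18, 12, 1] (9 cycles, including the fixed point 0).
Σ(ℓ_i−1) = 247−9 = 238; sign = (−1)^238 = +1.
The Jacobi symbol (162|247) = +1 (Zolotarev) agrees.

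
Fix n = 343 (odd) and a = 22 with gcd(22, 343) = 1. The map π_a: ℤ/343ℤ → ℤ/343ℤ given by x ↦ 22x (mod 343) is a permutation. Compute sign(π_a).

Orbit of 92 under x↦22x: [92, 309, 281, 8, 176, 99, 120]… (length divides ord_343(22)).
Cycle lengths of π_22 on ℤ/343ℤ: [49, 49, 49, 49, 49, 49, 7, 7, 7, 7, 7, 7, 1, 1, 1, 1, 1, 1, 1]; 19 cycles in total.
343 − 19 = 324 transpositions; sign(π) = (−1)^324 = +1.
(22|343)_J = +1 (Zolotarev's lemma cross-check).

+1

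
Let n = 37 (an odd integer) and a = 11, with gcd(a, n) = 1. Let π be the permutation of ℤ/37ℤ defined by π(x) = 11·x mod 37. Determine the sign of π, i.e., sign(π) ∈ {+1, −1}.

+1

Orbit of 26 under x↦11x: [26, 27, 1, 11, 10, 36]… (length divides ord_37(11)).
Cycle type of π: 6×6 + 1; total 7 cycles.
With 7 cycles on 37 points, sign = (−1)^{37−7} = +1.
(11|37)_J = +1 (Zolotarev's lemma cross-check).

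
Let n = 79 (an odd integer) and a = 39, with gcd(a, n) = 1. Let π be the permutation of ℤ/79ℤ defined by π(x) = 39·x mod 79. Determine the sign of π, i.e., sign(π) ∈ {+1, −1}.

-1

Start at x=63: 63 → 8 → 75 → 2 → 78 → 40 → 59 → … (one orbit).
Cycle type of π: 78 + 1; total 2 cycles.
Σ(ℓ_i−1) = 79−2 = 77; sign = (−1)^77 = -1.
Via Zolotarev, sign(π_{39}) = (39|79) = -1.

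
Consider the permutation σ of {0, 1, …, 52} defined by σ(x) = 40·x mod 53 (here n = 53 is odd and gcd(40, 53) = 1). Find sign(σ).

Trace 7: π^k(7) = [7, 15, 17, 44, 11, 16, 4] for k=0..6.
The orbit structure of x ↦ 40x mod 53: 3 orbits of sizes [26, 26, 1].
sign(π) = (−1)^{n − #cycles} = (−1)^{53−3} = (−1)^50 = +1.
(40|53)_J = +1 (Zolotarev's lemma cross-check).

+1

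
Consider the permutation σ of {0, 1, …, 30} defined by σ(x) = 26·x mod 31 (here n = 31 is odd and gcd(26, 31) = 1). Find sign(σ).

-1

Start at x=25: 25 → 30 → 5 → 6 → 1 → 26 → 25 (one orbit).
The orbit structure of x ↦ 26x mod 31: 6 orbits of sizes [6, 6, 6, 6, 6, 1].
31 − 6 = 25 transpositions; sign(π) = (−1)^25 = -1.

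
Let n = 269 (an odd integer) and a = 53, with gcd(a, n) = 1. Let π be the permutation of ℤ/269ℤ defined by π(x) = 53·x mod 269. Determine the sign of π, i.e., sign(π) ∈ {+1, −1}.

+1

Trace 224: π^k(224) = [224, 36, 25, 249, 16, 41, 21] for k=0..6.
Decompose π into cycles: lengths [67, 67, 67, 67, 1] (5 cycles, including the fixed point 0).
sign(π) = (−1)^{n − #cycles} = (−1)^{269−5} = (−1)^264 = +1.
Via Zolotarev, sign(π_{53}) = (53|269) = +1.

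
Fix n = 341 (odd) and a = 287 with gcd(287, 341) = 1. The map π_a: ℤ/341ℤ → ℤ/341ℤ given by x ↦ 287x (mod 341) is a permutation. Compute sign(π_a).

+1

Orbit of 188 under x↦287x: [188, 78, 221, 1, 287]… (length divides ord_341(287)).
The orbit structure of x ↦ 287x mod 341: 77 orbits of sizes [5, 5, 5, 5, 5, 5, 5, 5, 5, 5, 5, 5, 5, 5, 5, 5, 5, 5, 5, 5, 5, 5, 5, 5, 5, 5, 5, 5, 5, 5, 5, 5, 5, 5, 5, 5, 5, 5, 5, 5, 5, 5, 5, 5, 5, 5, 5, 5, 5, 5, 5, 5, 5, 5, 5, 5, 5, 5, 5, 5, 5, 5, 5, 5, 5, 5, 1, 1, 1, 1, 1, 1, 1, 1, 1, 1, 1].
With 77 cycles on 341 points, sign = (−1)^{341−77} = +1.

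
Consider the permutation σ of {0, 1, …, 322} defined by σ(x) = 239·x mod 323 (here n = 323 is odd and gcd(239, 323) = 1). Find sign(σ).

+1

Orbit of 273 under x↦239x: [273, 1, 239]… (length divides ord_323(239)).
Decompose π into cycles: lengths [3, 3, 3, 3, 3, 3, 3, 3, 3, 3, 3, 3, 3, 3, 3, 3, 3, 3, 3, 3, 3, 3, 3, 3, 3, 3, 3, 3, 3, 3, 3, 3, 3, 3, 3, 3, 3, 3, 3, 3, 3, 3, 3, 3, 3, 3, 3, 3, 3, 3, 3, 3, 3, 3, 3, 3, 3, 3, 3, 3, 3, 3, 3, 3, 3, 3, 3, 3, 3, 3, 3, 3, 3, 3, 3, 3, 3, 3, 3, 3, 3, 3, 3, 3, 3, 3, 3, 3, 3, 3, 3, 3, 3, 3, 3, 3, 3, 3, 3, 3, 3, 3, 1, 1, 1, 1, 1, 1, 1, 1, 1, 1, 1, 1, 1, 1, 1, 1, 1] (119 cycles, including the fixed point 0).
sign(π) = (−1)^{n − #cycles} = (−1)^{323−119} = (−1)^204 = +1.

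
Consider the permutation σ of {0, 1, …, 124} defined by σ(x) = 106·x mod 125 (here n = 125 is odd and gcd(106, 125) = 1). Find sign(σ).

Trace 76: π^k(76) = [76, 56, 61, 91, 21, 101, 81] for k=0..6.
Cycle type of π: 25×4 + 5×4 + 1×5; total 13 cycles.
sign(π) = (−1)^{n − #cycles} = (−1)^{125−13} = (−1)^112 = +1.
Zolotarev: (106|125) = +1, matching the cycle-count sign.

+1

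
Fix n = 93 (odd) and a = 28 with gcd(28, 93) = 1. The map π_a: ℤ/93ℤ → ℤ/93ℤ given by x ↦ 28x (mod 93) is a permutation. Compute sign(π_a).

Orbit of 70 under x↦28x: [70, 7, 10, 1, 28, 40, 4]… (length divides ord_93(28)).
Cycle lengths of π_28 on ℤ/93ℤ: [15, 15, 15, 15, 15, 15, 1, 1, 1]; 9 cycles in total.
93 − 9 = 84 transpositions; sign(π) = (−1)^84 = +1.
(28|93)_J = +1 (Zolotarev's lemma cross-check).

+1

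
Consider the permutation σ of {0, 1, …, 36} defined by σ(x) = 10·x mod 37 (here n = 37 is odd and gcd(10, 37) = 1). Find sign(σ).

+1

Orbit of 1 under x↦10x: [1, 10, 26]… (length divides ord_37(10)).
π_10 has 13 disjoint cycles with lengths [3, 3, 3, 3, 3, 3, 3, 3, 3, 3, 3, 3, 1] on {0,…,36}.
With 13 cycles on 37 points, sign = (−1)^{37−13} = +1.
Check: (10/37) = +1 by Zolotarev.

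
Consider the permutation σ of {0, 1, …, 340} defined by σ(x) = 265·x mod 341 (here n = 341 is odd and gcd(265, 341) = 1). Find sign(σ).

-1

Orbit of 12 under x↦265x: [12, 111, 89, 56, 177, 188, 34]… (length divides ord_341(265)).
Cycle lengths of π_265 on ℤ/341ℤ: [30, 30, 30, 30, 30, 30, 30, 30, 30, 30, 30, 1, 1, 1, 1, 1, 1, 1, 1, 1, 1, 1]; 22 cycles in total.
22 cycles on 341: each ℓ→(−1)^(ℓ−1), product (−1)^319 = -1.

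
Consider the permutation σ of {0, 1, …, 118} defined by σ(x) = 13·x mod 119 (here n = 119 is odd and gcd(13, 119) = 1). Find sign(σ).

Orbit of 55 under x↦13x: [55, 1, 13, 50]… (length divides ord_119(13)).
Cycle lengths of π_13 on ℤ/119ℤ: [4, 4, 4, 4, 4, 4, 4, 4, 4, 4, 4, 4, 4, 4, 4, 4, 4, 4, 4, 4, 4, 4, 4, 4, 4, 4, 4, 4, 2, 2, 2, 1]; 32 cycles in total.
With 32 cycles on 119 points, sign = (−1)^{119−32} = -1.
Zolotarev: (13|119) = -1, matching the cycle-count sign.

-1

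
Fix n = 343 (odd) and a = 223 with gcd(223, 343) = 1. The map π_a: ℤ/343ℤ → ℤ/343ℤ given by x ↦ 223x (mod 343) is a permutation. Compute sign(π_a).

Orbit of 85 under x↦223x: [85, 90, 176, 146, 316, 153, 162]… (length divides ord_343(223)).
Cycle type of π: 98×3 + 14×3 + 2×3 + 1; total 10 cycles.
sign(π) = (−1)^{n − #cycles} = (−1)^{343−10} = (−1)^333 = -1.
Via Zolotarev, sign(π_{223}) = (223|343) = -1.

-1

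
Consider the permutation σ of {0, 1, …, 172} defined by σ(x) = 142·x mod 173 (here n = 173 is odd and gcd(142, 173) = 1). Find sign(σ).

+1

Orbit of 133 under x↦142x: [133, 29, 139, 16, 23, 152, 132]… (length divides ord_173(142)).
Decompose π into cycles: lengths [43, 43, 43, 43, 1] (5 cycles, including the fixed point 0).
Σ(ℓ_i−1) = 173−5 = 168; sign = (−1)^168 = +1.
Zolotarev: (142|173) = +1, matching the cycle-count sign.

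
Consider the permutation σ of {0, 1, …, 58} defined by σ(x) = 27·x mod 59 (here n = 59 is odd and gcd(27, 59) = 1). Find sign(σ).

Orbit of 20 under x↦27x: [20, 9, 7, 12, 29, 16, 19]… (length divides ord_59(27)).
π_27 has 3 disjoint cycles with lengths [29, 29, 1] on {0,…,58}.
With 3 cycles on 59 points, sign = (−1)^{59−3} = +1.

+1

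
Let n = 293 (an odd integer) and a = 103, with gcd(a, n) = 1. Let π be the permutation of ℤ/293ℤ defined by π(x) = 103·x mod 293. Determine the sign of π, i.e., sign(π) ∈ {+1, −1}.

Orbit of 275 under x↦103x: [275, 197, 74, 4, 119, 244, 227]… (length divides ord_293(103)).
Cycle type of π: 292 + 1; total 2 cycles.
n − c = 293 − 2 = 291; sign = (−1)^291 = -1.
(103|293)_J = -1 (Zolotarev's lemma cross-check).

-1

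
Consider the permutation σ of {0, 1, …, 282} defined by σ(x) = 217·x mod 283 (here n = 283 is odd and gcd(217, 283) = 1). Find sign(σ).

Orbit of 108 under x↦217x: [108, 230, 102, 60, 2, 151, 222]… (length divides ord_283(217)).
Cycle lengths of π_217 on ℤ/283ℤ: [94, 94, 94, 1]; 4 cycles in total.
sign(π) = (−1)^{n − #cycles} = (−1)^{283−4} = (−1)^279 = -1.

-1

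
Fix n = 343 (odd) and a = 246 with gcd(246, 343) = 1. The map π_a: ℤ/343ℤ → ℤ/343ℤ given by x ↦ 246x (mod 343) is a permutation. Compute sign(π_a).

+1

Orbit of 197 under x↦246x: [197, 99, 1, 246, 148, 50, 295]… (length divides ord_343(246)).
π_246 has 91 disjoint cycles with lengths [7, 7, 7, 7, 7, 7, 7, 7, 7, 7, 7, 7, 7, 7, 7, 7, 7, 7, 7, 7, 7, 7, 7, 7, 7, 7, 7, 7, 7, 7, 7, 7, 7, 7, 7, 7, 7, 7, 7, 7, 7, 7, 1, 1, 1, 1, 1, 1, 1, 1, 1, 1, 1, 1, 1, 1, 1, 1, 1, 1, 1, 1, 1, 1, 1, 1, 1, 1, 1, 1, 1, 1, 1, 1, 1, 1, 1, 1, 1, 1, 1, 1, 1, 1, 1, 1, 1, 1, 1, 1, 1] on {0,…,342}.
sign(π) = (−1)^{n − #cycles} = (−1)^{343−91} = (−1)^252 = +1.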